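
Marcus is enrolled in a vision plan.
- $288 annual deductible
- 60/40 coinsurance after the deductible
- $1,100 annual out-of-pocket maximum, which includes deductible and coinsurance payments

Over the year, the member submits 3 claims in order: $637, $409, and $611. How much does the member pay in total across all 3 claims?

$835.60

Bill 1, $637: $288 finishes the deductible; $349 goes to coinsurance; coinsurance $349 × 40% = $139.60. Member pays $427.60; OOP now $427.60.
Bill 2, $409: deductible already satisfied, so member's share is 40% × $409 = $163.60. Member pays $163.60; OOP now $591.20.
Bill 3, $611: deductible already satisfied, so member's share is 40% × $611 = $244.40. Member pays $244.40; OOP now $835.60.
Summing the member's payments: $427.60 + $163.60 + $244.40 = $835.60.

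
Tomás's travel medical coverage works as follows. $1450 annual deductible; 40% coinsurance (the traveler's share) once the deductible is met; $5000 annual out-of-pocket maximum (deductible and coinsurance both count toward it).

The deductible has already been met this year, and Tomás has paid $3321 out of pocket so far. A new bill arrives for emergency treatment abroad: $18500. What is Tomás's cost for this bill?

With the deductible met, the entire $18500 is subject to coinsurance.
Coinsurance: $18500 × 40% = $7400.
That would bring total out-of-pocket to $10721, past the $5000 cap. The traveler is capped at $5000 − $3321 = $1679 on this claim.

$1679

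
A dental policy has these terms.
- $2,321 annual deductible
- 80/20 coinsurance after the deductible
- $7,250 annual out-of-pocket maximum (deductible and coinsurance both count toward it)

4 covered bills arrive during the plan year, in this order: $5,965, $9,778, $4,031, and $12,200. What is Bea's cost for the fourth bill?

Bill 1, $5,965: $2,321 finishes the deductible; $3,644 goes to coinsurance; patient's 20% is $728.80. Patient owes $3,049.80 (running OOP $3,049.80).
Bill 2, $9,778: deductible met; 20% of $9,778 = $1,955.60. Patient pays $1,955.60; OOP now $5,005.40.
Bill 3, $4,031: 20% coinsurance on $4,031 = $806.20. Patient pays $806.20; OOP now $5,811.60.
Bill 4, $12,200: 20% coinsurance on $12,200 = $2,440. OOP would hit $8,251.60 > $7,250, so the cap limits the patient to $7,250 − $5,811.60 = $1,438.40.

$1,438.40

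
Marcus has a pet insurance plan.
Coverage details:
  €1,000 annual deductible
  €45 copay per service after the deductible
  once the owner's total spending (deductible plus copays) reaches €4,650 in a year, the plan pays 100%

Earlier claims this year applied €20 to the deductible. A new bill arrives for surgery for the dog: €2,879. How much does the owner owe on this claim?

Remaining deductible: €1,000 − €20 = €980.
The remaining €1,899 (= €2,879 − €980) moves to the copay.
Copay on this service: €45.
Owner responsibility before any cap: €980 + €45 = €1,025.
Year-to-date out-of-pocket becomes €20 + €1,025 = €1,045, still under the €4,650 maximum, so no cap applies.

€1,025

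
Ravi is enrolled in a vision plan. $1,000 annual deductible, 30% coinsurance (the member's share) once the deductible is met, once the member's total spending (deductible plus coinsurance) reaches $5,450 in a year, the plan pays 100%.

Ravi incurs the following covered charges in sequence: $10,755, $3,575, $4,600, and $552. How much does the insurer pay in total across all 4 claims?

$14,032

Claim 1 — $10,755: $1,000 to deductible, leaving $9,755; member's 30% is $2,926.50. Member pays $3,926.50; OOP now $3,926.50. Insurer: $10,755 − $3,926.50 = $6,828.50.
Claim 2 — $3,575: deductible met; 30% of $3,575 = $1,072.50. Member pays $1,072.50; OOP now $4,999. Plan pays $3,575 − $1,072.50 = $2,502.50.
Claim 3 — $4,600: deductible already satisfied, so member's share is 30% × $4,600 = $1,380. OOP would hit $6,379 > $5,450, so the cap limits the member to $5,450 − $4,999 = $451. Plan pays $4,600 − $451 = $4,149.
Claim 4 — $552: 30% coinsurance on $552 = $165.60. OOP would hit $5,615.60 > $5,450, so the cap limits the member to $5,450 − $5,450 = $0. Plan pays $552 − $0 = $552.
Insurer total: $6,828.50 + $2,502.50 + $4,149 + $552 = $14,032.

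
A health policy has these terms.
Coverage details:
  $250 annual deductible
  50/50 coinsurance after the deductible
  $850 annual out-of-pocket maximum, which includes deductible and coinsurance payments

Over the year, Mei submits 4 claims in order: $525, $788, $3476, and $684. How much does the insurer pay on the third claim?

Bill 1, $525: $250 finishes the deductible; $275 goes to coinsurance; patient's 50% is $137.50. Cost to patient: $387.50. OOP to date $387.50. Insurer: $525 − $387.50 = $137.50.
Bill 2, $788: 50% coinsurance on $788 = $394. Patient pays $394; OOP now $781.50. Insurer: $788 − $394 = $394.
Bill 3, $3476: deductible met; 50% of $3476 = $1738. OOP would hit $2519.50 > $850, so the cap limits the patient to $850 − $781.50 = $68.50. Plan pays $3476 − $68.50 = $3407.50.

$3407.50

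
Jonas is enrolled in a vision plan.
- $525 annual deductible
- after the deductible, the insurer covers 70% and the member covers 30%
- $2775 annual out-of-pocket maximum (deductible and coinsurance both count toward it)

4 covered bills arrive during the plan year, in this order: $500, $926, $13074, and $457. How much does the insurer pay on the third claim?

$11094.30

#1 ($500): all of it applies to the deductible. Member owes $500 (running OOP $500). Plan pays $500 − $500 = $0.
#2 ($926): $25 to deductible, leaving $901; coinsurance $901 × 30% = $270.30. Member pays $295.30; OOP now $795.30. Insurer: $926 − $295.30 = $630.70.
#3 ($13074): deductible met; 30% of $13074 = $3922.20. Adding that to $795.30 gives $4717.50, past the $2775 cap; member pays only $2775 − $795.30 = $1979.70. Insurer: $13074 − $1979.70 = $11094.30.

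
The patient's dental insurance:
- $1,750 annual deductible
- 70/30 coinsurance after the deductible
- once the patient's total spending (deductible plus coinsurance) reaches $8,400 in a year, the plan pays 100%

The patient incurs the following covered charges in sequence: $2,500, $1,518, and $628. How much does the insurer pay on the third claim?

Claim 1 ($2,500): $1,750 to deductible, leaving $750; 30% of $750 = $225. Patient pays $1,975; OOP now $1,975. Insurer: $2,500 − $1,975 = $525.
Claim 2 ($1,518): deductible already satisfied, so patient's share is 30% × $1,518 = $455.40. Patient pays $455.40; OOP now $2,430.40. Insurer: $1,518 − $455.40 = $1,062.60.
Claim 3 ($628): 30% coinsurance on $628 = $188.40. Patient pays $188.40; OOP now $2,618.80. Plan pays $628 − $188.40 = $439.60.

$439.60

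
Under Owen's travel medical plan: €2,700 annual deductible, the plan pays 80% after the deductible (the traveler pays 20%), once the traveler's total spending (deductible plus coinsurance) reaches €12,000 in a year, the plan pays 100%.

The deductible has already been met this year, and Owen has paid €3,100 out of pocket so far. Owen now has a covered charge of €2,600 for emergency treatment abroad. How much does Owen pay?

With the deductible met, the entire €2,600 is subject to coinsurance.
Coinsurance: €2,600 × 20% = €520.
Year-to-date out-of-pocket becomes €3,100 + €520 = €3,620, still under the €12,000 maximum, so no cap applies.

€520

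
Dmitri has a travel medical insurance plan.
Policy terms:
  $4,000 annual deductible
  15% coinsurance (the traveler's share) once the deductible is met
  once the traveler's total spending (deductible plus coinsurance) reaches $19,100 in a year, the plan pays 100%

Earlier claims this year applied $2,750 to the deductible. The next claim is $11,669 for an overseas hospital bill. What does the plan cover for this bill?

$8,856.15

Deductible still to meet: $4,000 − $2,750 = $1,250.
That leaves $11,669 − $1,250 = $10,419 for coinsurance.
15% of $10,419 = $1,562.85 falls to the traveler.
So the traveler owes $1,250 + $1,562.85 = $2,812.85 before any cap.
Year-to-date out-of-pocket becomes $2,750 + $2,812.85 = $5,562.85, still under the $19,100 maximum, so no cap applies.
The plan picks up $11,669 − $2,812.85 = $8,856.15.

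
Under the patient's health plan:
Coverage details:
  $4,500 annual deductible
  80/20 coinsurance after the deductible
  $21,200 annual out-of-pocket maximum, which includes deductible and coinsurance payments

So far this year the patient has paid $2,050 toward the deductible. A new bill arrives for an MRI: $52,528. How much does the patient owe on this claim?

$12,465.60

$2,050 of the $4,500 deductible is already met, leaving $2,450.
That leaves $52,528 − $2,450 = $50,078 for coinsurance.
20% of $50,078 = $10,015.60 falls to the patient.
So the patient owes $2,450 + $10,015.60 = $12,465.60 before any cap.
Year-to-date out-of-pocket becomes $2,050 + $12,465.60 = $14,515.60, still under the $21,200 maximum, so no cap applies.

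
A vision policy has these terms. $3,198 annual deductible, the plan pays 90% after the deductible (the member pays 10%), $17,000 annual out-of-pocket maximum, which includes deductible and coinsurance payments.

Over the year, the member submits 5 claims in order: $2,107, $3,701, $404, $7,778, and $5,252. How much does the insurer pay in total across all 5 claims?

$14,439.60

Bill 1, $2,107: entire amount goes to the deductible. Cost to member: $2,107. OOP to date $2,107. Insurer: $2,107 − $2,107 = $0.
Bill 2, $3,701: $1,091 to deductible, leaving $2,610; member's 10% is $261. Member pays $1,352; OOP now $3,459. Plan pays $3,701 − $1,352 = $2,349.
Bill 3, $404: deductible met; 10% of $404 = $40.40. Cost to member: $40.40. OOP to date $3,499.40. Insurer: $404 − $40.40 = $363.60.
Bill 4, $7,778: 10% coinsurance on $7,778 = $777.80. Cost to member: $777.80. OOP to date $4,277.20. Insurer: $7,778 − $777.80 = $7,000.20.
Bill 5, $5,252: 10% coinsurance on $5,252 = $525.20. Member pays $525.20; OOP now $4,802.40. Insurer: $5,252 − $525.20 = $4,726.80.
Insurer total: $0 + $2,349 + $363.60 + $7,000.20 + $4,726.80 = $14,439.60.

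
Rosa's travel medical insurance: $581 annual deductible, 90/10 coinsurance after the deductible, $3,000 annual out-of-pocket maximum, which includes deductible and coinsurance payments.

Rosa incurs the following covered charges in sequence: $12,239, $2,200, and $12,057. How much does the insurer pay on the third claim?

$11,023.80

Claim 1 — $12,239: $581 finishes the deductible; $11,658 goes to coinsurance; coinsurance $11,658 × 10% = $1,165.80. Traveler owes $1,746.80 (running OOP $1,746.80). Plan pays $12,239 − $1,746.80 = $10,492.20.
Claim 2 — $2,200: deductible met; 10% of $2,200 = $220. Traveler owes $220 (running OOP $1,966.80). Insurer: $2,200 − $220 = $1,980.
Claim 3 — $12,057: deductible already satisfied, so traveler's share is 10% × $12,057 = $1,205.70. OOP would hit $3,172.50 > $3,000, so the cap limits the traveler to $3,000 − $1,966.80 = $1,033.20. Plan pays $12,057 − $1,033.20 = $11,023.80.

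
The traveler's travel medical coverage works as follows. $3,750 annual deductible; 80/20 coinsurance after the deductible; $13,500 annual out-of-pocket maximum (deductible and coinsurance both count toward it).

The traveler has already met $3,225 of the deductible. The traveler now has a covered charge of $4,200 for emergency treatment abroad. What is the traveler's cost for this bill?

$3,225 of the $3,750 deductible is already met, leaving $525.
That leaves $4,200 − $525 = $3,675 for coinsurance.
20% of $3,675 = $735 falls to the traveler.
So the traveler owes $525 + $735 = $1,260 before any cap.
Cumulative spending $3,225 + $1,260 = $4,485 stays under the $13,500 maximum.

$1,260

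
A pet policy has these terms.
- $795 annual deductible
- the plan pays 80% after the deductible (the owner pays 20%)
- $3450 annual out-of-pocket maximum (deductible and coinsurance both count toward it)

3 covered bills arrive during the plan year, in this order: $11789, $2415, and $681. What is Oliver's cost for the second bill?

Claim 1 — $11789: $795 to deductible, leaving $10994; 20% of $10994 = $2198.80. Owner pays $2993.80; OOP now $2993.80.
Claim 2 — $2415: deductible met; 20% of $2415 = $483. That would push OOP to $3476.80, over the $3450 cap, so owner pays $3450 − $2993.80 = $456.20.

$456.20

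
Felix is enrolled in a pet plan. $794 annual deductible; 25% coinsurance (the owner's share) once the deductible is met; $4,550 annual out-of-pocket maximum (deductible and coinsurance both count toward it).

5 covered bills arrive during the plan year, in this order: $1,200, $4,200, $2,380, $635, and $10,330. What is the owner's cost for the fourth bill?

$158.75

#1 ($1,200): $794 finishes the deductible; $406 goes to coinsurance; coinsurance $406 × 25% = $101.50. Owner owes $895.50 (running OOP $895.50).
#2 ($4,200): 25% coinsurance on $4,200 = $1,050. Owner pays $1,050; OOP now $1,945.50.
#3 ($2,380): 25% coinsurance on $2,380 = $595. Owner owes $595 (running OOP $2,540.50).
#4 ($635): 25% coinsurance on $635 = $158.75. Owner owes $158.75 (running OOP $2,699.25).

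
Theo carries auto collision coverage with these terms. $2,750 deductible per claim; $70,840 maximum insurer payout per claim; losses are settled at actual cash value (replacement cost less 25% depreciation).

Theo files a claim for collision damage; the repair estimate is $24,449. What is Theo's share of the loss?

$8,862.25

Actual cash value after 25% depreciation: $24,449 × 75% = $18,336.75.
After the deductible, $18,336.75 − $2,750 = $15,586.75 remains.
That's under the $70,840 cap, so the insurer reimburses the full $15,586.75.
Driver's share is the uncovered remainder: $24,449 − $15,586.75 = $8,862.25.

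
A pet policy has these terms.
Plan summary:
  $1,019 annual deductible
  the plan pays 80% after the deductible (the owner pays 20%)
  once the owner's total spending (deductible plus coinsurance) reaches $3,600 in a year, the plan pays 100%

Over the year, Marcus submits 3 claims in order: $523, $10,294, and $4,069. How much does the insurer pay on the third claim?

Claim 1 ($523): all of it applies to the deductible. Owner pays $523; OOP now $523. Plan pays $523 − $523 = $0.
Claim 2 ($10,294): $496 finishes the deductible; $9,798 goes to coinsurance; owner's 20% is $1,959.60. Owner owes $2,455.60 (running OOP $2,978.60). Insurer: $10,294 − $2,455.60 = $7,838.40.
Claim 3 ($4,069): deductible already satisfied, so owner's share is 20% × $4,069 = $813.80. That would push OOP to $3,792.40, over the $3,600 cap, so owner pays $3,600 − $2,978.60 = $621.40. Plan pays $4,069 − $621.40 = $3,447.60.

$3,447.60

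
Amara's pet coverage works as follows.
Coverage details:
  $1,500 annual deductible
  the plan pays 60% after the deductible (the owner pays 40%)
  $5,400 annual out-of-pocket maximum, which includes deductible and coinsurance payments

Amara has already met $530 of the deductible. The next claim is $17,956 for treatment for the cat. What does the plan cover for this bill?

$13,086

Remaining deductible: $1,500 − $530 = $970.
The remaining $16,986 (= $17,956 − $970) moves to coinsurance.
Coinsurance: $16,986 × 40% = $6,794.40.
That puts the owner's cost at $970 + $6,794.40 = $7,764.40 before any cap.
Adding $7,764.40 to the $530 already spent would give $8,294.40, which exceeds the $5,400 cap; the owner pays just $5,400 − $530 = $4,870.
Insurer pays the balance: $17,956 − $4,870 = $13,086.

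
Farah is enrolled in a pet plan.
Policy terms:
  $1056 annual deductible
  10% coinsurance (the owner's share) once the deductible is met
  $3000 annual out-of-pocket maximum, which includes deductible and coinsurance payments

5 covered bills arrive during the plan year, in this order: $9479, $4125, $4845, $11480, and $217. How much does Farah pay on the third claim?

$484.50

Bill 1, $9479: deductible takes $1056, $8423 remains; coinsurance $8423 × 10% = $842.30. Cost to owner: $1898.30. OOP to date $1898.30.
Bill 2, $4125: deductible met; 10% of $4125 = $412.50. Cost to owner: $412.50. OOP to date $2310.80.
Bill 3, $4845: 10% coinsurance on $4845 = $484.50. Owner owes $484.50 (running OOP $2795.30).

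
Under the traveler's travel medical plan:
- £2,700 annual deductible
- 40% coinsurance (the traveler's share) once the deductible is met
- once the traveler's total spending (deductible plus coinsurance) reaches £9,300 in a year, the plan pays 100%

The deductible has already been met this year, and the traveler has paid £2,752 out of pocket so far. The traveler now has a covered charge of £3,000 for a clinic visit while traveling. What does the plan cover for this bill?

With the deductible met, the entire £3,000 is subject to coinsurance.
Coinsurance: £3,000 × 40% = £1,200.
Cumulative spending £2,752 + £1,200 = £3,952 stays under the £9,300 maximum.
The plan picks up £3,000 − £1,200 = £1,800.

£1,800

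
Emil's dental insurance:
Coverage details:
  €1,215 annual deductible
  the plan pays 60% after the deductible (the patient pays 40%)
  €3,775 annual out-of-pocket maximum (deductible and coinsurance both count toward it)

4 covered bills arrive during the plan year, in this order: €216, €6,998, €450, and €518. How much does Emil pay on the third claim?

#1 (€216): entire amount goes to the deductible. Patient owes €216 (running OOP €216).
#2 (€6,998): €999 to deductible, leaving €5,999; 40% of €5,999 = €2,399.60. Cost to patient: €3,398.60. OOP to date €3,614.60.
#3 (€450): deductible met; 40% of €450 = €180. OOP would hit €3,794.60 > €3,775, so the cap limits the patient to €3,775 − €3,614.60 = €160.40.

€160.40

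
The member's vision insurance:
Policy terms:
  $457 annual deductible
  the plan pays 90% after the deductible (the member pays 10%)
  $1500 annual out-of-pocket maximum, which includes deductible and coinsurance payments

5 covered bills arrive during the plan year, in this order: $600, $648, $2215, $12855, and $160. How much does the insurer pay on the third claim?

Bill 1, $600: $457 to deductible, leaving $143; member's 10% is $14.30. Member owes $471.30 (running OOP $471.30). Insurer: $600 − $471.30 = $128.70.
Bill 2, $648: 10% coinsurance on $648 = $64.80. Cost to member: $64.80. OOP to date $536.10. Insurer: $648 − $64.80 = $583.20.
Bill 3, $2215: 10% coinsurance on $2215 = $221.50. Member owes $221.50 (running OOP $757.60). Insurer: $2215 − $221.50 = $1993.50.

$1993.50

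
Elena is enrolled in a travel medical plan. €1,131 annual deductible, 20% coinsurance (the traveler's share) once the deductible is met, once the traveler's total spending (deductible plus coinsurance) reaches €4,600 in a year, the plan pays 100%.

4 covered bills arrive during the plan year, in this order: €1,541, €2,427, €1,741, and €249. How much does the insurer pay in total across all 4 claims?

Bill 1, €1,541: €1,131 to deductible, leaving €410; traveler's 20% is €82. Traveler owes €1,213 (running OOP €1,213). Plan pays €1,541 − €1,213 = €328.
Bill 2, €2,427: 20% coinsurance on €2,427 = €485.40. Cost to traveler: €485.40. OOP to date €1,698.40. Plan pays €2,427 − €485.40 = €1,941.60.
Bill 3, €1,741: 20% coinsurance on €1,741 = €348.20. Cost to traveler: €348.20. OOP to date €2,046.60. Plan pays €1,741 − €348.20 = €1,392.80.
Bill 4, €249: deductible already satisfied, so traveler's share is 20% × €249 = €49.80. Traveler owes €49.80 (running OOP €2,096.40). Insurer: €249 − €49.80 = €199.20.
Insurer total = bills − traveler's total = €5,958 − €2,096.40 = €3,861.60.

€3,861.60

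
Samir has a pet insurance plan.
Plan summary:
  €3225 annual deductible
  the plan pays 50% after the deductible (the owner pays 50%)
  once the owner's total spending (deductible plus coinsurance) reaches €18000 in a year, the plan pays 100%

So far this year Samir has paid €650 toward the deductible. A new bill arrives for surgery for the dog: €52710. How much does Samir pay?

€17350

€650 of the €3225 deductible is already met, leaving €2575.
After the €2575 deductible portion, €52710 − €2575 = €50135 is subject to coinsurance.
Owner's 50% share of €50135 is €25067.50.
Owner responsibility before any cap: €2575 + €25067.50 = €27642.50.
That would bring total out-of-pocket to €28292.50, past the €18000 cap. The owner is capped at €18000 − €650 = €17350 on this claim.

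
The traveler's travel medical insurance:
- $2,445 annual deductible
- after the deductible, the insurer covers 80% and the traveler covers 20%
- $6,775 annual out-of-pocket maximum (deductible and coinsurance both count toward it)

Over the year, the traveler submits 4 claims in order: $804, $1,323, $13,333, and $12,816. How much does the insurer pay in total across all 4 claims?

$21,501

Bill 1, $804: entire amount goes to the deductible. Traveler pays $804; OOP now $804. Insurer: $804 − $804 = $0.
Bill 2, $1,323: all of it applies to the deductible. Cost to traveler: $1,323. OOP to date $2,127. Insurer: $1,323 − $1,323 = $0.
Bill 3, $13,333: deductible takes $318, $13,015 remains; 20% of $13,015 = $2,603. Cost to traveler: $2,921. OOP to date $5,048. Plan pays $13,333 − $2,921 = $10,412.
Bill 4, $12,816: deductible met; 20% of $12,816 = $2,563.20. Adding that to $5,048 gives $7,611.20, past the $6,775 cap; traveler pays only $6,775 − $5,048 = $1,727. Plan pays $12,816 − $1,727 = $11,089.
Insurer total = bills − traveler's total = $28,276 − $6,775 = $21,501.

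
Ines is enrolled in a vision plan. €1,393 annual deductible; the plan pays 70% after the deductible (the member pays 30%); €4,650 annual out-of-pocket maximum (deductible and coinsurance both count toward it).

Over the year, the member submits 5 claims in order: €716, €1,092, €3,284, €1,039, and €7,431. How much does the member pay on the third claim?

€985.20

Bill 1, €716: entire amount goes to the deductible. Member pays €716; OOP now €716.
Bill 2, €1,092: €677 finishes the deductible; €415 goes to coinsurance; coinsurance €415 × 30% = €124.50. Cost to member: €801.50. OOP to date €1,517.50.
Bill 3, €3,284: deductible already satisfied, so member's share is 30% × €3,284 = €985.20. Member owes €985.20 (running OOP €2,502.70).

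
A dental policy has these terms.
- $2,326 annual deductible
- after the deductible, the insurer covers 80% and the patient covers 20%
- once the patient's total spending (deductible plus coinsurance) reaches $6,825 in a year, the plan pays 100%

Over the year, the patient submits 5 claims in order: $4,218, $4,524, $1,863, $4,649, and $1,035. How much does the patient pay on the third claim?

Claim 1 ($4,218): deductible takes $2,326, $1,892 remains; coinsurance $1,892 × 20% = $378.40. Patient pays $2,704.40; OOP now $2,704.40.
Claim 2 ($4,524): 20% coinsurance on $4,524 = $904.80. Patient owes $904.80 (running OOP $3,609.20).
Claim 3 ($1,863): deductible already satisfied, so patient's share is 20% × $1,863 = $372.60. Cost to patient: $372.60. OOP to date $3,981.80.

$372.60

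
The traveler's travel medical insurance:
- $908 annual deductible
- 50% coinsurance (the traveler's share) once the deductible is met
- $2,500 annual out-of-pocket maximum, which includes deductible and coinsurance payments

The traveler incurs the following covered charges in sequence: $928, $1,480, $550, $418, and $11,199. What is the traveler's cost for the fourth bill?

$209

Bill 1, $928: deductible takes $908, $20 remains; traveler's 50% is $10. Cost to traveler: $918. OOP to date $918.
Bill 2, $1,480: 50% coinsurance on $1,480 = $740. Cost to traveler: $740. OOP to date $1,658.
Bill 3, $550: deductible met; 50% of $550 = $275. Cost to traveler: $275. OOP to date $1,933.
Bill 4, $418: deductible met; 50% of $418 = $209. Traveler pays $209; OOP now $2,142.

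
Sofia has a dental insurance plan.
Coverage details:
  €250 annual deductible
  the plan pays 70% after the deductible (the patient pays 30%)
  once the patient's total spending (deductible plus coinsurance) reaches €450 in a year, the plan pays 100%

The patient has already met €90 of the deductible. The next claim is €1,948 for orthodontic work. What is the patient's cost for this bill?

Deductible still to meet: €250 − €90 = €160.
After the €160 deductible portion, €1,948 − €160 = €1,788 is subject to coinsurance.
Coinsurance: €1,788 × 30% = €536.40.
So the patient owes €160 + €536.40 = €696.40 before any cap.
Adding €696.40 to the €90 already spent would give €786.40, which exceeds the €450 cap; the patient pays just €450 − €90 = €360.

€360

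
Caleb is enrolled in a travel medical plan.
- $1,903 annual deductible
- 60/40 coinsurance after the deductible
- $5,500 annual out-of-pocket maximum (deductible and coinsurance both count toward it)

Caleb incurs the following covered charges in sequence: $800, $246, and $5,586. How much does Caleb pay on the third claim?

Bill 1, $800: all of it applies to the deductible. Traveler owes $800 (running OOP $800).
Bill 2, $246: all of it applies to the deductible. Traveler pays $246; OOP now $1,046.
Bill 3, $5,586: deductible takes $857, $4,729 remains; traveler's 40% is $1,891.60. Traveler pays $2,748.60; OOP now $3,794.60.

$2,748.60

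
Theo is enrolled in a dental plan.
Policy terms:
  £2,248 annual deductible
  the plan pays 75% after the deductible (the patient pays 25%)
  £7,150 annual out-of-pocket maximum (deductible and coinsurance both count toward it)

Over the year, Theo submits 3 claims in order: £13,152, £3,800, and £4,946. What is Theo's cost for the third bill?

#1 (£13,152): £2,248 finishes the deductible; £10,904 goes to coinsurance; patient's 25% is £2,726. Patient pays £4,974; OOP now £4,974.
#2 (£3,800): deductible met; 25% of £3,800 = £950. Patient pays £950; OOP now £5,924.
#3 (£4,946): deductible met; 25% of £4,946 = £1,236.50. Adding that to £5,924 gives £7,160.50, past the £7,150 cap; patient pays only £7,150 − £5,924 = £1,226.

£1,226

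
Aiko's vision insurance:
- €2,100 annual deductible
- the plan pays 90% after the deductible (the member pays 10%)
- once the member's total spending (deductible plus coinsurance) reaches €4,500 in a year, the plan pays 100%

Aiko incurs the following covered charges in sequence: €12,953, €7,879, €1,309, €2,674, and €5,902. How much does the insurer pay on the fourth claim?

€2,406.60

Claim 1 — €12,953: deductible takes €2,100, €10,853 remains; member's 10% is €1,085.30. Member owes €3,185.30 (running OOP €3,185.30). Plan pays €12,953 − €3,185.30 = €9,767.70.
Claim 2 — €7,879: deductible met; 10% of €7,879 = €787.90. Cost to member: €787.90. OOP to date €3,973.20. Plan pays €7,879 − €787.90 = €7,091.10.
Claim 3 — €1,309: deductible already satisfied, so member's share is 10% × €1,309 = €130.90. Member pays €130.90; OOP now €4,104.10. Plan pays €1,309 − €130.90 = €1,178.10.
Claim 4 — €2,674: deductible met; 10% of €2,674 = €267.40. Member pays €267.40; OOP now €4,371.50. Insurer: €2,674 − €267.40 = €2,406.60.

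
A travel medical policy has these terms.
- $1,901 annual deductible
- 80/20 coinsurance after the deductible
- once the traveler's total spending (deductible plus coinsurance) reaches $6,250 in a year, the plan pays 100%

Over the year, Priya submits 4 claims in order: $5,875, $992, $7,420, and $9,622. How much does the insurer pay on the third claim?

$5,936

#1 ($5,875): $1,901 to deductible, leaving $3,974; 20% of $3,974 = $794.80. Traveler pays $2,695.80; OOP now $2,695.80. Insurer: $5,875 − $2,695.80 = $3,179.20.
#2 ($992): deductible met; 20% of $992 = $198.40. Cost to traveler: $198.40. OOP to date $2,894.20. Insurer: $992 − $198.40 = $793.60.
#3 ($7,420): deductible met; 20% of $7,420 = $1,484. Traveler pays $1,484; OOP now $4,378.20. Insurer: $7,420 − $1,484 = $5,936.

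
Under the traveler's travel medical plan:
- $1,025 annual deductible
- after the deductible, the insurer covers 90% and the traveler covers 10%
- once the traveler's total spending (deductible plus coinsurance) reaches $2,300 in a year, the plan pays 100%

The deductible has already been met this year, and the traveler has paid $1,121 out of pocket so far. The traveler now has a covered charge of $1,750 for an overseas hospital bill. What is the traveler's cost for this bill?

$175

With the deductible met, the entire $1,750 is subject to coinsurance.
Coinsurance: $1,750 × 10% = $175.
Total out-of-pocket so far would be $1,121 + $175 = $1,296, below the $2,300 cap — no reduction.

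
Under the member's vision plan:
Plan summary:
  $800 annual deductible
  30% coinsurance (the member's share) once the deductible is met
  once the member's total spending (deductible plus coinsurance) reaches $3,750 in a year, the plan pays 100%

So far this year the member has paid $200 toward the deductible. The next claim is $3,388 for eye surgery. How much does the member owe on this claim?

$200 of the $800 deductible is already met, leaving $600.
That leaves $3,388 − $600 = $2,788 for coinsurance.
30% of $2,788 = $836.40 falls to the member.
Member responsibility before any cap: $600 + $836.40 = $1,436.40.
Cumulative spending $200 + $1,436.40 = $1,636.40 stays under the $3,750 maximum.

$1,436.40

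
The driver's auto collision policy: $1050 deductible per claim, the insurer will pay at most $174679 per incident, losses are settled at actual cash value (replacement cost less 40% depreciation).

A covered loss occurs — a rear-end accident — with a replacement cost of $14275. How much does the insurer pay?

At 40% depreciation, ACV = $14275 − $5710 = $8565.
After the deductible, $8565 − $1050 = $7515 remains.
That's under the $174679 cap, so the insurer reimburses the full $7515.

$7515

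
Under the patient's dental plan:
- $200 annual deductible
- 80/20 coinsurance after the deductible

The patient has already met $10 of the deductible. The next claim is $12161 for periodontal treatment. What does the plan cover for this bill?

Deductible still to meet: $200 − $10 = $190.
After the $190 deductible portion, $12161 − $190 = $11971 is subject to coinsurance.
Patient's 20% share of $11971 is $2394.20.
That puts the patient's cost at $190 + $2394.20 = $2584.20.
The plan picks up $12161 − $2584.20 = $9576.80.

$9576.80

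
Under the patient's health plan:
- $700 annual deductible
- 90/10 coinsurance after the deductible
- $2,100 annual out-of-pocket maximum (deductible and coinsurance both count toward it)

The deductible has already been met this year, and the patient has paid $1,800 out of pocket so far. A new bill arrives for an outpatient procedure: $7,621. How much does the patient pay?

$300

The deductible is already satisfied, so the full bill goes to coinsurance.
10% of $7,621 = $762.10 falls to the patient.
That would bring total out-of-pocket to $2,562.10, past the $2,100 cap. The patient is capped at $2,100 − $1,800 = $300 on this claim.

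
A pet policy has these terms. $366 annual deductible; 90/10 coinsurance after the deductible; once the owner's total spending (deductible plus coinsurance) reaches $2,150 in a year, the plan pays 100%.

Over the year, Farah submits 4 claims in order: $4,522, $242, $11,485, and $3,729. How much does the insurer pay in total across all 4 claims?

$17,828

Bill 1, $4,522: deductible takes $366, $4,156 remains; coinsurance $4,156 × 10% = $415.60. Cost to owner: $781.60. OOP to date $781.60. Insurer: $4,522 − $781.60 = $3,740.40.
Bill 2, $242: deductible already satisfied, so owner's share is 10% × $242 = $24.20. Owner pays $24.20; OOP now $805.80. Insurer: $242 − $24.20 = $217.80.
Bill 3, $11,485: deductible already satisfied, so owner's share is 10% × $11,485 = $1,148.50. Cost to owner: $1,148.50. OOP to date $1,954.30. Plan pays $11,485 − $1,148.50 = $10,336.50.
Bill 4, $3,729: deductible met; 10% of $3,729 = $372.90. That would push OOP to $2,327.20, over the $2,150 cap, so owner pays $2,150 − $1,954.30 = $195.70. Insurer: $3,729 − $195.70 = $3,533.30.
Insurer total = bills − owner's total = $19,978 − $2,150 = $17,828.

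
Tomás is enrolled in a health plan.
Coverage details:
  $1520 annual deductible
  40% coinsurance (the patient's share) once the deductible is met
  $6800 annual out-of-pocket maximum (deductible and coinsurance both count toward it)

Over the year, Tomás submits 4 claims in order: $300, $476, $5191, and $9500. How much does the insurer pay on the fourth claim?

$5998.80

Bill 1, $300: entire amount goes to the deductible. Cost to patient: $300. OOP to date $300. Insurer: $300 − $300 = $0.
Bill 2, $476: entire amount goes to the deductible. Cost to patient: $476. OOP to date $776. Insurer: $476 − $476 = $0.
Bill 3, $5191: deductible takes $744, $4447 remains; coinsurance $4447 × 40% = $1778.80. Patient pays $2522.80; OOP now $3298.80. Plan pays $5191 − $2522.80 = $2668.20.
Bill 4, $9500: 40% coinsurance on $9500 = $3800. Adding that to $3298.80 gives $7098.80, past the $6800 cap; patient pays only $6800 − $3298.80 = $3501.20. Plan pays $9500 − $3501.20 = $5998.80.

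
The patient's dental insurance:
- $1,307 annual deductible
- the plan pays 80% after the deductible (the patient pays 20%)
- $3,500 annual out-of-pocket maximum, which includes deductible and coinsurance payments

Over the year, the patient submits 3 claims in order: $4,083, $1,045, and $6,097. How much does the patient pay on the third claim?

$1,219.40

Bill 1, $4,083: $1,307 to deductible, leaving $2,776; patient's 20% is $555.20. Patient pays $1,862.20; OOP now $1,862.20.
Bill 2, $1,045: 20% coinsurance on $1,045 = $209. Cost to patient: $209. OOP to date $2,071.20.
Bill 3, $6,097: deductible met; 20% of $6,097 = $1,219.40. Patient pays $1,219.40; OOP now $3,290.60.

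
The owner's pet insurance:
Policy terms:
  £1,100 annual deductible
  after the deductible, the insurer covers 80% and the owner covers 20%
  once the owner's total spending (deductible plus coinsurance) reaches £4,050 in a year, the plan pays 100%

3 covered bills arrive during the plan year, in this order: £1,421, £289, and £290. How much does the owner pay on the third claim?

£58

Claim 1 — £1,421: £1,100 finishes the deductible; £321 goes to coinsurance; 20% of £321 = £64.20. Owner owes £1,164.20 (running OOP £1,164.20).
Claim 2 — £289: deductible already satisfied, so owner's share is 20% × £289 = £57.80. Owner owes £57.80 (running OOP £1,222).
Claim 3 — £290: deductible already satisfied, so owner's share is 20% × £290 = £58. Cost to owner: £58. OOP to date £1,280.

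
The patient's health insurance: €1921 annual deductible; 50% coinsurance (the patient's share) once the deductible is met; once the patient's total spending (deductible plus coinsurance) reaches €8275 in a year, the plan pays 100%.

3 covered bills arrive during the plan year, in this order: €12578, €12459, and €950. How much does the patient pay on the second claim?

€1025.50

Claim 1 (€12578): €1921 to deductible, leaving €10657; coinsurance €10657 × 50% = €5328.50. Patient pays €7249.50; OOP now €7249.50.
Claim 2 (€12459): 50% coinsurance on €12459 = €6229.50. That would push OOP to €13479, over the €8275 cap, so patient pays €8275 − €7249.50 = €1025.50.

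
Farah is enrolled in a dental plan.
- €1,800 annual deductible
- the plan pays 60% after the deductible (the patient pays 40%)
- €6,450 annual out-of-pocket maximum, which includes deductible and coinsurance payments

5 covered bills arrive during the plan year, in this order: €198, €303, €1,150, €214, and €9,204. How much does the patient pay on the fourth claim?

Bill 1, €198: fully absorbed by the deductible. Cost to patient: €198. OOP to date €198.
Bill 2, €303: fully absorbed by the deductible. Patient pays €303; OOP now €501.
Bill 3, €1,150: all of it applies to the deductible. Cost to patient: €1,150. OOP to date €1,651.
Bill 4, €214: deductible takes €149, €65 remains; 40% of €65 = €26. Patient owes €175 (running OOP €1,826).

€175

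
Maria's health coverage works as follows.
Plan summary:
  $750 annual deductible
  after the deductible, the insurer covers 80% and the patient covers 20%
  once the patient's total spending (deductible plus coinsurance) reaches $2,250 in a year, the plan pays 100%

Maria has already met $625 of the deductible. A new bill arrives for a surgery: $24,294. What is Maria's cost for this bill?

$1,625

Remaining deductible: $750 − $625 = $125.
The remaining $24,169 (= $24,294 − $125) moves to coinsurance.
Patient's 20% share of $24,169 is $4,833.80.
That puts the patient's cost at $125 + $4,833.80 = $4,958.80 before any cap.
Year-to-date out-of-pocket would reach $625 + $4,958.80 = $5,583.80, above the $2,250 maximum, so the patient pays only $2,250 − $625 = $1,625.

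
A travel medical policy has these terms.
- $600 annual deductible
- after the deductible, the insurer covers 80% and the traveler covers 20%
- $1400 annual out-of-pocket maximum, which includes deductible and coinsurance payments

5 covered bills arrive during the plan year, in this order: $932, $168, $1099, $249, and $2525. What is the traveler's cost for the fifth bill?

Claim 1 ($932): $600 finishes the deductible; $332 goes to coinsurance; coinsurance $332 × 20% = $66.40. Traveler pays $666.40; OOP now $666.40.
Claim 2 ($168): 20% coinsurance on $168 = $33.60. Traveler pays $33.60; OOP now $700.
Claim 3 ($1099): deductible met; 20% of $1099 = $219.80. Traveler owes $219.80 (running OOP $919.80).
Claim 4 ($249): deductible met; 20% of $249 = $49.80. Cost to traveler: $49.80. OOP to date $969.60.
Claim 5 ($2525): deductible met; 20% of $2525 = $505. OOP would hit $1474.60 > $1400, so the cap limits the traveler to $1400 − $969.60 = $430.40.

$430.40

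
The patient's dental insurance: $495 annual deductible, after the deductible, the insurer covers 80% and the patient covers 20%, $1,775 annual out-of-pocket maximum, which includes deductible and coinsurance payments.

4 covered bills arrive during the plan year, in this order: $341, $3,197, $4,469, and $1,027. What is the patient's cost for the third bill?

Bill 1, $341: all of it applies to the deductible. Patient pays $341; OOP now $341.
Bill 2, $3,197: $154 finishes the deductible; $3,043 goes to coinsurance; 20% of $3,043 = $608.60. Patient owes $762.60 (running OOP $1,103.60).
Bill 3, $4,469: 20% coinsurance on $4,469 = $893.80. OOP would hit $1,997.40 > $1,775, so the cap limits the patient to $1,775 − $1,103.60 = $671.40.

$671.40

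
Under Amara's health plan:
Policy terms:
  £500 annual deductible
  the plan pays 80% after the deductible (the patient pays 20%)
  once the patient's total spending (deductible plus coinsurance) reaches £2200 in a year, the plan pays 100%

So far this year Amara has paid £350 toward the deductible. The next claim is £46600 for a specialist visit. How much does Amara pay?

Deductible still to meet: £500 − £350 = £150.
The remaining £46450 (= £46600 − £150) moves to coinsurance.
Patient's 20% share of £46450 is £9290.
So the patient owes £150 + £9290 = £9440 before any cap.
Adding £9440 to the £350 already spent would give £9790, which exceeds the £2200 cap; the patient pays just £2200 − £350 = £1850.

£1850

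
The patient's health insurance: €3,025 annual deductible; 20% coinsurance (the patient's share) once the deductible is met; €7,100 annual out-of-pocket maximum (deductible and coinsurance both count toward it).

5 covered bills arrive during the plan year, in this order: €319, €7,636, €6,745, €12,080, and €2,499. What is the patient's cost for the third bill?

€1,349

Claim 1 — €319: all of it applies to the deductible. Patient pays €319; OOP now €319.
Claim 2 — €7,636: €2,706 to deductible, leaving €4,930; coinsurance €4,930 × 20% = €986. Cost to patient: €3,692. OOP to date €4,011.
Claim 3 — €6,745: 20% coinsurance on €6,745 = €1,349. Cost to patient: €1,349. OOP to date €5,360.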